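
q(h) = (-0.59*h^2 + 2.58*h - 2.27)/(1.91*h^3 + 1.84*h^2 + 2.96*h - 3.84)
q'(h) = (2.58 - 1.18*h)/(1.91*h^3 + 1.84*h^2 + 2.96*h - 3.84) + (-5.73*h^2 - 3.68*h - 2.96)*(-0.59*h^2 + 2.58*h - 2.27)/(1.91*h^3 + 1.84*h^2 + 2.96*h - 3.84)^2 = (1.1269*h^4 - 9.8556*h^3 + 6.5135*h^2 + 12.8848*h - 3.188)/(3.6481*h^6 + 7.0288*h^5 + 14.6928*h^4 - 3.776*h^3 - 5.3696*h^2 - 22.7328*h + 14.7456)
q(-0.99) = 0.79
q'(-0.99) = 0.02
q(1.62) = 0.03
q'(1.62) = 0.00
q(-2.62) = 0.39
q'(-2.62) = 0.21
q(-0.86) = 0.79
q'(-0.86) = -0.07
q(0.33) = 0.57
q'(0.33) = 0.21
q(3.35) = -0.00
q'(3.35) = -0.01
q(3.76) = -0.01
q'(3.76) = -0.01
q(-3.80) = 0.22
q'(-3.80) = 0.09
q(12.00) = -0.02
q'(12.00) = 0.00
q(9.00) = -0.02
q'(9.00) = 0.00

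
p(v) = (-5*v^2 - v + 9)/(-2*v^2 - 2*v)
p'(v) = (-10*v - 1)/(-2*v^2 - 2*v) + (4*v + 2)*(-5*v^2 - v + 9)/(-2*v^2 - 2*v)^2 = (4*v^2 + 18*v + 9)/(2*v^2*(v^2 + 2*v + 1))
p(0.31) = -10.11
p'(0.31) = 45.37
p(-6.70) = 2.73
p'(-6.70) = 0.02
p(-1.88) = 2.05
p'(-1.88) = -1.96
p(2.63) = 1.48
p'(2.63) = 0.46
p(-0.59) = 16.22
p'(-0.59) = -1.94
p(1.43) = 0.38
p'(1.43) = 1.78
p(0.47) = -5.37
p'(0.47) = 19.21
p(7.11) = 2.18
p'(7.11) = 0.05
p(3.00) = 1.62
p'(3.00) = 0.34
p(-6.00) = 2.75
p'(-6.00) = 0.02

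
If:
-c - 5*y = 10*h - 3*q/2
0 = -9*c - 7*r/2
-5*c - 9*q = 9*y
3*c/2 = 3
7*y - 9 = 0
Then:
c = 2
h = -101/84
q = -151/63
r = -36/7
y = 9/7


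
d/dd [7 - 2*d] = -2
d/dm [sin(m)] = cos(m)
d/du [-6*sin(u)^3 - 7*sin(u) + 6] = (9*cos(2*u) - 16)*cos(u)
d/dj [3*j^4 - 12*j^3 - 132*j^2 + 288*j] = 12*j^3 - 36*j^2 - 264*j + 288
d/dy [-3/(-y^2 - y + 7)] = 3*(-2*y - 1)/(y^2 + y - 7)^2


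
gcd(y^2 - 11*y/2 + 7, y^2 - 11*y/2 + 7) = y^2 - 11*y/2 + 7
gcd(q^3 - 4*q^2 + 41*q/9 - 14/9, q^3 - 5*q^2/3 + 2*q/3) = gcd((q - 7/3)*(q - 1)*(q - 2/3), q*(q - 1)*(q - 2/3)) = q^2 - 5*q/3 + 2/3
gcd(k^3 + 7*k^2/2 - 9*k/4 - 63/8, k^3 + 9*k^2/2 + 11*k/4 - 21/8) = k^2 + 5*k + 21/4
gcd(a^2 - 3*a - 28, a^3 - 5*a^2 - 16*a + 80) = a + 4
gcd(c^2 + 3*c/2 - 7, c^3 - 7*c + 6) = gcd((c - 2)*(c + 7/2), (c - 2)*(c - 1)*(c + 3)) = c - 2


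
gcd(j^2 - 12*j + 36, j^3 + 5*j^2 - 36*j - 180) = j - 6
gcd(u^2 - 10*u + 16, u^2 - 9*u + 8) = u - 8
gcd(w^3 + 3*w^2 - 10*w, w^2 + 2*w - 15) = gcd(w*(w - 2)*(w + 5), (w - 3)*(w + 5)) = w + 5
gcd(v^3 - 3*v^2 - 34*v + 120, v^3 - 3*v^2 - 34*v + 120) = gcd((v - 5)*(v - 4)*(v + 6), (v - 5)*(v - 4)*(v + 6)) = v^3 - 3*v^2 - 34*v + 120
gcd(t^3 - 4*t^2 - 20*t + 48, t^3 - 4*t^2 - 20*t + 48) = t^3 - 4*t^2 - 20*t + 48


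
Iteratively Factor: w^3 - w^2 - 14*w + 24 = (w - 3)*(w^2 + 2*w - 8) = (w - 3)*(w + 4)*(w - 2)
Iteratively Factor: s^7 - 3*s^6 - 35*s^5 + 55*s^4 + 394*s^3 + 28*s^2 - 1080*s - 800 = (s + 2)*(s^6 - 5*s^5 - 25*s^4 + 105*s^3 + 184*s^2 - 340*s - 400) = (s + 2)*(s + 4)*(s^5 - 9*s^4 + 11*s^3 + 61*s^2 - 60*s - 100) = (s - 5)*(s + 2)*(s + 4)*(s^4 - 4*s^3 - 9*s^2 + 16*s + 20) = (s - 5)*(s + 1)*(s + 2)*(s + 4)*(s^3 - 5*s^2 - 4*s + 20) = (s - 5)*(s + 1)*(s + 2)^2*(s + 4)*(s^2 - 7*s + 10) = (s - 5)^2*(s + 1)*(s + 2)^2*(s + 4)*(s - 2)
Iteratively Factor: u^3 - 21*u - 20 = (u + 1)*(u^2 - u - 20) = (u + 1)*(u + 4)*(u - 5)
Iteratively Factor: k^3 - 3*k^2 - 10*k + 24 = (k + 3)*(k^2 - 6*k + 8) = (k - 4)*(k + 3)*(k - 2)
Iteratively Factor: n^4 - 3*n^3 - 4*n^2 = (n)*(n^3 - 3*n^2 - 4*n) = n*(n - 4)*(n^2 + n) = n^2*(n - 4)*(n + 1)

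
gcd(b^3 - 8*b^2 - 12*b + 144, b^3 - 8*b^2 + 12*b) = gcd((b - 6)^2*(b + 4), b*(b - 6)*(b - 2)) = b - 6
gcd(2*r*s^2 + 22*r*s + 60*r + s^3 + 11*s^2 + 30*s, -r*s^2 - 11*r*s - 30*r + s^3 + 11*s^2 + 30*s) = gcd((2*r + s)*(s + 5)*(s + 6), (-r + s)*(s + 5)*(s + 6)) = s^2 + 11*s + 30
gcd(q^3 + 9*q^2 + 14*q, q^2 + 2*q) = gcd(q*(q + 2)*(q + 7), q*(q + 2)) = q^2 + 2*q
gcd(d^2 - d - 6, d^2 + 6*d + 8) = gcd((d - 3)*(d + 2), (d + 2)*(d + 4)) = d + 2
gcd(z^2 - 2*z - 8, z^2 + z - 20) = z - 4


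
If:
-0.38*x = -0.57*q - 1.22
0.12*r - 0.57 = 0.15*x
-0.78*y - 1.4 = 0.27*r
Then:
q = -1.54074074074074*y - 7.43911630929175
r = -2.88888888888889*y - 5.18518518518519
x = -2.31111111111111*y - 7.94814814814815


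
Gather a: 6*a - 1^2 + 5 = 6*a + 4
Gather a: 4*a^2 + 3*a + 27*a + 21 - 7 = 4*a^2 + 30*a + 14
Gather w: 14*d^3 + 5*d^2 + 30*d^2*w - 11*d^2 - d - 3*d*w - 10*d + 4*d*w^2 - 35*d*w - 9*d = 14*d^3 - 6*d^2 + 4*d*w^2 - 20*d + w*(30*d^2 - 38*d)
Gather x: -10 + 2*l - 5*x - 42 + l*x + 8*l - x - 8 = 10*l + x*(l - 6) - 60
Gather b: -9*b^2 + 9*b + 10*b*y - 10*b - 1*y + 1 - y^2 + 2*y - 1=-9*b^2 + b*(10*y - 1) - y^2 + y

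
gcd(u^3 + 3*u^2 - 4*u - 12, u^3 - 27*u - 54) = u + 3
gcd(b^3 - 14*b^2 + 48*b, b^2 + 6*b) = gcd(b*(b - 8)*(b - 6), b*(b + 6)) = b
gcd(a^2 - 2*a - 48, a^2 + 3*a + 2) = 1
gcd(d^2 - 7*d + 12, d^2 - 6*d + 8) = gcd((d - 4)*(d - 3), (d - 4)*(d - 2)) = d - 4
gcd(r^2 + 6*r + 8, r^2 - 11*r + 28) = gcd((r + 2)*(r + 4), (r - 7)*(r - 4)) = 1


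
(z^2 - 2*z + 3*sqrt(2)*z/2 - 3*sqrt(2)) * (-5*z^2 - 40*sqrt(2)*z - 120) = -5*z^4 - 95*sqrt(2)*z^3/2 + 10*z^3 - 240*z^2 + 95*sqrt(2)*z^2 - 180*sqrt(2)*z + 480*z + 360*sqrt(2)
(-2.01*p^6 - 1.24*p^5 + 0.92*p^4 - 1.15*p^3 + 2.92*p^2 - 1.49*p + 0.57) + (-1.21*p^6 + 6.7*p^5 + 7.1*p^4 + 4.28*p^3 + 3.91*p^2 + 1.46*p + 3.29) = -3.22*p^6 + 5.46*p^5 + 8.02*p^4 + 3.13*p^3 + 6.83*p^2 - 0.03*p + 3.86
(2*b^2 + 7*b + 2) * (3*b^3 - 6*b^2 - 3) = 6*b^5 + 9*b^4 - 36*b^3 - 18*b^2 - 21*b - 6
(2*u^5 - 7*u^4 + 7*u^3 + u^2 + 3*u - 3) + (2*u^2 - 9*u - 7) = 2*u^5 - 7*u^4 + 7*u^3 + 3*u^2 - 6*u - 10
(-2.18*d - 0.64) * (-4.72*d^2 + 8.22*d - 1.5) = 10.2896*d^3 - 14.8988*d^2 - 1.9908*d + 0.96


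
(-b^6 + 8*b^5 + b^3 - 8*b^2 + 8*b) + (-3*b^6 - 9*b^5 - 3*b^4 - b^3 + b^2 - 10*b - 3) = -4*b^6 - b^5 - 3*b^4 - 7*b^2 - 2*b - 3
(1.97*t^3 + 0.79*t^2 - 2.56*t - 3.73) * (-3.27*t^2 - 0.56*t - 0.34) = -6.4419*t^5 - 3.6865*t^4 + 7.259*t^3 + 13.3621*t^2 + 2.9592*t + 1.2682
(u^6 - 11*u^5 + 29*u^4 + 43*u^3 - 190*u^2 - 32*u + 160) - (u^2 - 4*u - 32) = u^6 - 11*u^5 + 29*u^4 + 43*u^3 - 191*u^2 - 28*u + 192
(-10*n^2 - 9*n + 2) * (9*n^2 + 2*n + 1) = -90*n^4 - 101*n^3 - 10*n^2 - 5*n + 2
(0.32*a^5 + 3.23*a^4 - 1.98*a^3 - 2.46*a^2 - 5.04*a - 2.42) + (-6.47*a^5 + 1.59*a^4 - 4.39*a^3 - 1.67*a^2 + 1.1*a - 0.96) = -6.15*a^5 + 4.82*a^4 - 6.37*a^3 - 4.13*a^2 - 3.94*a - 3.38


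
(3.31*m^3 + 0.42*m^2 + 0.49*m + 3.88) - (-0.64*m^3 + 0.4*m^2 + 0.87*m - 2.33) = 3.95*m^3 + 0.02*m^2 - 0.38*m + 6.21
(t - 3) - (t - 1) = -2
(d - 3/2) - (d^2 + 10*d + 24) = -d^2 - 9*d - 51/2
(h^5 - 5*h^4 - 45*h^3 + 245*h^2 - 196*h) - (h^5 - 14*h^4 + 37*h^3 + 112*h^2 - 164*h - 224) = 9*h^4 - 82*h^3 + 133*h^2 - 32*h + 224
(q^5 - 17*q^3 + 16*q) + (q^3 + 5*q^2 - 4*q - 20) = q^5 - 16*q^3 + 5*q^2 + 12*q - 20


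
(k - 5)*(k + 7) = k^2 + 2*k - 35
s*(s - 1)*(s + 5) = s^3 + 4*s^2 - 5*s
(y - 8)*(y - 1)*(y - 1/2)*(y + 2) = y^4 - 15*y^3/2 - 13*y^2/2 + 21*y - 8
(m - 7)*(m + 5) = m^2 - 2*m - 35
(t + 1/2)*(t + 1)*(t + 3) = t^3 + 9*t^2/2 + 5*t + 3/2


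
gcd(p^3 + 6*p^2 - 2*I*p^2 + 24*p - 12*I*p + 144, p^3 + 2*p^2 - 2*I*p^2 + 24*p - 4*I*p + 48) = p^2 - 2*I*p + 24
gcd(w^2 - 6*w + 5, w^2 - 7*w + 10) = w - 5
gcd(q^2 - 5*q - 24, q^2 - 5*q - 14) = 1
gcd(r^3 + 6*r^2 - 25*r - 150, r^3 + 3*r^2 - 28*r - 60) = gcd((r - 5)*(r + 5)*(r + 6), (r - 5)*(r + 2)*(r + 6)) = r^2 + r - 30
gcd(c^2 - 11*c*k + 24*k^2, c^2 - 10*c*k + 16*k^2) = c - 8*k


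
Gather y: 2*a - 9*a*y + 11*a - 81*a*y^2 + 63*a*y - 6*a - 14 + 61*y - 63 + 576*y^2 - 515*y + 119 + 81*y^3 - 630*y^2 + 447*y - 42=7*a + 81*y^3 + y^2*(-81*a - 54) + y*(54*a - 7)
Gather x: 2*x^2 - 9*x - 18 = 2*x^2 - 9*x - 18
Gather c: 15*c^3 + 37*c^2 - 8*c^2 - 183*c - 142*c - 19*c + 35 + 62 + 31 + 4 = 15*c^3 + 29*c^2 - 344*c + 132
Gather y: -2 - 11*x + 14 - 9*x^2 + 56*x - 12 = -9*x^2 + 45*x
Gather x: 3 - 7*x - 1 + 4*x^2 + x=4*x^2 - 6*x + 2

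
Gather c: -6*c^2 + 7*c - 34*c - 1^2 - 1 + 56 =-6*c^2 - 27*c + 54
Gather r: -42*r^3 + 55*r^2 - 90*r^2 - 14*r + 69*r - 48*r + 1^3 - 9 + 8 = -42*r^3 - 35*r^2 + 7*r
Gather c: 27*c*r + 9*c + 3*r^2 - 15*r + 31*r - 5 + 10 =c*(27*r + 9) + 3*r^2 + 16*r + 5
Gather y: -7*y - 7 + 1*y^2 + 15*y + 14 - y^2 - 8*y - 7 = 0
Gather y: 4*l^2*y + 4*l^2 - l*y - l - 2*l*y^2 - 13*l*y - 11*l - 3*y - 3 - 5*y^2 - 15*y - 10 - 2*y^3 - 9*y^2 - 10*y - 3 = 4*l^2 - 12*l - 2*y^3 + y^2*(-2*l - 14) + y*(4*l^2 - 14*l - 28) - 16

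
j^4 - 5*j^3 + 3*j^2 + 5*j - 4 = (j - 4)*(j - 1)^2*(j + 1)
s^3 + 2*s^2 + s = s*(s + 1)^2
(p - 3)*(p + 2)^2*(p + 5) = p^4 + 6*p^3 - 3*p^2 - 52*p - 60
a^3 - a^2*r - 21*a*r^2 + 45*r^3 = (a - 3*r)^2*(a + 5*r)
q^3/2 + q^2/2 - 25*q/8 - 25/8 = (q/2 + 1/2)*(q - 5/2)*(q + 5/2)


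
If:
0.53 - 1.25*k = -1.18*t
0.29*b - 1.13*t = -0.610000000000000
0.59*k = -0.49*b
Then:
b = -0.87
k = 0.72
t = 0.32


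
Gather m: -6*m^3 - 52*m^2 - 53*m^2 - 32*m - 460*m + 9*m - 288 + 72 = -6*m^3 - 105*m^2 - 483*m - 216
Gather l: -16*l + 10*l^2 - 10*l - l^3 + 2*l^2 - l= -l^3 + 12*l^2 - 27*l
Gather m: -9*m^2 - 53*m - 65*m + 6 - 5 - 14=-9*m^2 - 118*m - 13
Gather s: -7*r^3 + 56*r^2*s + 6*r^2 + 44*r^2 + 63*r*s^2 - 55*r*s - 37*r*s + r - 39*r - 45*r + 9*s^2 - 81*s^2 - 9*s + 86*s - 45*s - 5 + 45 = -7*r^3 + 50*r^2 - 83*r + s^2*(63*r - 72) + s*(56*r^2 - 92*r + 32) + 40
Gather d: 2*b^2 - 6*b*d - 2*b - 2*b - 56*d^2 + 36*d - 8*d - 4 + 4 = 2*b^2 - 4*b - 56*d^2 + d*(28 - 6*b)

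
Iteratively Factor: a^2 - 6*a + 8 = (a - 2)*(a - 4)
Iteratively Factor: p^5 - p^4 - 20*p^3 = (p)*(p^4 - p^3 - 20*p^2) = p*(p - 5)*(p^3 + 4*p^2) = p*(p - 5)*(p + 4)*(p^2) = p^2*(p - 5)*(p + 4)*(p)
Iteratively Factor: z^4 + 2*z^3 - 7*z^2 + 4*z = (z)*(z^3 + 2*z^2 - 7*z + 4) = z*(z + 4)*(z^2 - 2*z + 1) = z*(z - 1)*(z + 4)*(z - 1)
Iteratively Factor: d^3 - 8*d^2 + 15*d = (d)*(d^2 - 8*d + 15) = d*(d - 3)*(d - 5)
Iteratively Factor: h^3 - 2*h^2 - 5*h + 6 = (h - 3)*(h^2 + h - 2) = (h - 3)*(h + 2)*(h - 1)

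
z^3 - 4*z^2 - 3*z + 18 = (z - 3)^2*(z + 2)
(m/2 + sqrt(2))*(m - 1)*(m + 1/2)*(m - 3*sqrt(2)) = m^4/2 - sqrt(2)*m^3/2 - m^3/4 - 25*m^2/4 + sqrt(2)*m^2/4 + sqrt(2)*m/4 + 3*m + 3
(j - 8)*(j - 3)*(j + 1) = j^3 - 10*j^2 + 13*j + 24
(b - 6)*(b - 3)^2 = b^3 - 12*b^2 + 45*b - 54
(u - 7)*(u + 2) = u^2 - 5*u - 14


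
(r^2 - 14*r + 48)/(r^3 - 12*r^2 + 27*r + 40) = (r - 6)/(r^2 - 4*r - 5)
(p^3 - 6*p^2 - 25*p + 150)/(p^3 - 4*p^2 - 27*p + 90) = (p - 5)/(p - 3)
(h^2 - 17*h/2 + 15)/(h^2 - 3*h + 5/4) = 2*(h - 6)/(2*h - 1)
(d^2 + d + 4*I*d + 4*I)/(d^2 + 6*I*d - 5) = (d^2 + d + 4*I*d + 4*I)/(d^2 + 6*I*d - 5)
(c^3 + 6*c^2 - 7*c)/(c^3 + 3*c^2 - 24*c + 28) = c*(c - 1)/(c^2 - 4*c + 4)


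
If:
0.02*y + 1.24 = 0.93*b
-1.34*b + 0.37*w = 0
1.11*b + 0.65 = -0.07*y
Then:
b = 0.85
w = 3.06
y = -22.69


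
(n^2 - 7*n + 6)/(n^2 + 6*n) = (n^2 - 7*n + 6)/(n*(n + 6))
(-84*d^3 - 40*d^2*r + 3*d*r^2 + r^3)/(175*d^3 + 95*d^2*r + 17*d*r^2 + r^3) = (-12*d^2 - 4*d*r + r^2)/(25*d^2 + 10*d*r + r^2)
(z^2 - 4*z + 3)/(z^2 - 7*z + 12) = (z - 1)/(z - 4)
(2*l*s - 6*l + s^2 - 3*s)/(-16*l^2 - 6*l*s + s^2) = (s - 3)/(-8*l + s)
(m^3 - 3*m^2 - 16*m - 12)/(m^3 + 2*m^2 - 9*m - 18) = (m^2 - 5*m - 6)/(m^2 - 9)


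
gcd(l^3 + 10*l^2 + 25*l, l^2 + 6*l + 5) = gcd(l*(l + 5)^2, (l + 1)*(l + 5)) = l + 5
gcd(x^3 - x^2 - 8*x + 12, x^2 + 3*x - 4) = 1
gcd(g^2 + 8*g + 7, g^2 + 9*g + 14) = g + 7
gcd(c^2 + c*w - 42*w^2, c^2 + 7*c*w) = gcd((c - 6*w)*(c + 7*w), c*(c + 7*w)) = c + 7*w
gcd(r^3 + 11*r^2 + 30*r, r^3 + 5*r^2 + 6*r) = r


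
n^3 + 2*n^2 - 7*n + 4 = (n - 1)^2*(n + 4)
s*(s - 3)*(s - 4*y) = s^3 - 4*s^2*y - 3*s^2 + 12*s*y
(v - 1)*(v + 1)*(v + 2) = v^3 + 2*v^2 - v - 2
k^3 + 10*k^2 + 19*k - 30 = (k - 1)*(k + 5)*(k + 6)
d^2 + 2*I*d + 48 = (d - 6*I)*(d + 8*I)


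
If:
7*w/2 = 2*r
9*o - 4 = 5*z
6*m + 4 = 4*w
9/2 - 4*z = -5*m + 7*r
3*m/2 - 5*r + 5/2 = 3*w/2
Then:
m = -62/111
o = 1621/3996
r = 21/74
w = 6/37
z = -31/444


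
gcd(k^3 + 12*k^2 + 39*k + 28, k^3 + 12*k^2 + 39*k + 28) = k^3 + 12*k^2 + 39*k + 28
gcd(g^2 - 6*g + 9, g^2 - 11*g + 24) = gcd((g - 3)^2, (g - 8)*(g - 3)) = g - 3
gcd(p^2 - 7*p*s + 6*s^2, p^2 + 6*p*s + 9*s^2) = 1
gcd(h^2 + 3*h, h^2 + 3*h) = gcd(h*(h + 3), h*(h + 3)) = h^2 + 3*h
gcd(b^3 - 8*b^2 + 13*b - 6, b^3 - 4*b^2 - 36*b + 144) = b - 6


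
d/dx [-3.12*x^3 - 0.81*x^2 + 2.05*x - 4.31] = -9.36*x^2 - 1.62*x + 2.05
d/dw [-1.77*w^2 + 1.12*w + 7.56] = 1.12 - 3.54*w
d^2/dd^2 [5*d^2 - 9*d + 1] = 10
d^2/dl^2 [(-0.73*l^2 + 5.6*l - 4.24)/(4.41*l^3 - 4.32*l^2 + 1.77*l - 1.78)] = (-28.394226*l^6 + 653.45616*l^5 - 1595.450682*l^4 + 1322.639748*l^3 - 112.161456*l^2 - 263.545056*l + 69.301672)/(85.766121*l^9 - 252.047376*l^8 + 350.172963*l^7 - 386.798166*l^6 + 344.012427*l^5 - 223.624476*l^4 + 129.126717*l^3 - 57.79215*l^2 + 16.824204*l - 5.639752)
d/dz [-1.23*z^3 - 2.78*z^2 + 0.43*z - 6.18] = -3.69*z^2 - 5.56*z + 0.43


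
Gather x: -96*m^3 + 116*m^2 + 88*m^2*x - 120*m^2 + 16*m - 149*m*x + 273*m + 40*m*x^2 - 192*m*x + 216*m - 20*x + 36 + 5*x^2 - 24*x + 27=-96*m^3 - 4*m^2 + 505*m + x^2*(40*m + 5) + x*(88*m^2 - 341*m - 44) + 63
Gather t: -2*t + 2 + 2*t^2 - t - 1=2*t^2 - 3*t + 1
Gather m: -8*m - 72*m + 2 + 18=20 - 80*m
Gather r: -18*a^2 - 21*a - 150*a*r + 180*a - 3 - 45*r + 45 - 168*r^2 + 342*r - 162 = -18*a^2 + 159*a - 168*r^2 + r*(297 - 150*a) - 120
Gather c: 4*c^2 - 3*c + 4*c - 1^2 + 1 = 4*c^2 + c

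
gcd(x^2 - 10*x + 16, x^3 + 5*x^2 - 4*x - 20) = x - 2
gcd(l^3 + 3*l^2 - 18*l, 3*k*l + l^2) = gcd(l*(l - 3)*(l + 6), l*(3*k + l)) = l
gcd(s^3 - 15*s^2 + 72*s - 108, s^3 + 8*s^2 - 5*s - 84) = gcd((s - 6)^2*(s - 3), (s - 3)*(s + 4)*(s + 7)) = s - 3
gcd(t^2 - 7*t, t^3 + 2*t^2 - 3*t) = t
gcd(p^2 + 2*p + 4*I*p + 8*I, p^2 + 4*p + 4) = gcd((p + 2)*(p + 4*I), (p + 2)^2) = p + 2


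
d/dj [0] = 0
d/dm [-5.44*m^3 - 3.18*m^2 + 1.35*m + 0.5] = -16.32*m^2 - 6.36*m + 1.35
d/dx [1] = 0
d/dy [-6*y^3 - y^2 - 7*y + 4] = -18*y^2 - 2*y - 7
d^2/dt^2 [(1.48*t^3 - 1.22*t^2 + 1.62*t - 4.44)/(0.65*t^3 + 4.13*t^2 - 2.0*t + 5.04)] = (-8.97702000000001*t^6 + 15.6507000000001*t^5 - 64.11522*t^4 - 145.203836*t^3 - 420.592392*t^2 + 330.561504*t + 119.998272)/(0.274625*t^9 + 5.234775*t^8 + 30.725955*t^7 + 44.619197*t^6 - 13.36212*t^5 + 268.148328*t^4 - 208.24928*t^3 + 375.205824*t^2 - 152.4096*t + 128.024064)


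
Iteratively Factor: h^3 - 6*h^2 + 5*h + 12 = (h - 3)*(h^2 - 3*h - 4) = (h - 4)*(h - 3)*(h + 1)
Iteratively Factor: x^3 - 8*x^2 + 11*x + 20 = (x - 4)*(x^2 - 4*x - 5) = (x - 5)*(x - 4)*(x + 1)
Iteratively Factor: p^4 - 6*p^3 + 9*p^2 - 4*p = (p - 4)*(p^3 - 2*p^2 + p) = p*(p - 4)*(p^2 - 2*p + 1) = p*(p - 4)*(p - 1)*(p - 1)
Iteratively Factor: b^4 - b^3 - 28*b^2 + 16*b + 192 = (b + 4)*(b^3 - 5*b^2 - 8*b + 48) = (b - 4)*(b + 4)*(b^2 - b - 12) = (b - 4)^2*(b + 4)*(b + 3)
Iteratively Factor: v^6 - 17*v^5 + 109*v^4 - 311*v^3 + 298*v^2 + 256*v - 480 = (v - 4)*(v^5 - 13*v^4 + 57*v^3 - 83*v^2 - 34*v + 120) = (v - 5)*(v - 4)*(v^4 - 8*v^3 + 17*v^2 + 2*v - 24) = (v - 5)*(v - 4)^2*(v^3 - 4*v^2 + v + 6) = (v - 5)*(v - 4)^2*(v + 1)*(v^2 - 5*v + 6) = (v - 5)*(v - 4)^2*(v - 2)*(v + 1)*(v - 3)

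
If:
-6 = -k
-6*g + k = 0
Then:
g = 1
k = 6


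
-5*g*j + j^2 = j*(-5*g + j)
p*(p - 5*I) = p^2 - 5*I*p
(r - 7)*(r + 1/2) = r^2 - 13*r/2 - 7/2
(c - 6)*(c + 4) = c^2 - 2*c - 24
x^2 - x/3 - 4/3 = (x - 4/3)*(x + 1)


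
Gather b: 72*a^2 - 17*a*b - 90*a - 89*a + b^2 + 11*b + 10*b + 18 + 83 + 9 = 72*a^2 - 179*a + b^2 + b*(21 - 17*a) + 110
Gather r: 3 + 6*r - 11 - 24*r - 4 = -18*r - 12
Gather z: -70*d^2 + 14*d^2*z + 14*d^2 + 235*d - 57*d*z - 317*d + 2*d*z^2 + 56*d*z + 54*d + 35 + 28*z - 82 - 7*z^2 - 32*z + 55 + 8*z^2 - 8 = -56*d^2 - 28*d + z^2*(2*d + 1) + z*(14*d^2 - d - 4)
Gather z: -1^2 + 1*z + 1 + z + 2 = 2*z + 2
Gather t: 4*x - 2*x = 2*x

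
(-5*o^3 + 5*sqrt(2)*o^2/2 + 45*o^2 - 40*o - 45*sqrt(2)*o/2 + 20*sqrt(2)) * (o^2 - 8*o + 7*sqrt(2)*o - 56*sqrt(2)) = -5*o^5 - 65*sqrt(2)*o^4/2 + 85*o^4 - 365*o^3 + 1105*sqrt(2)*o^3/2 - 2600*sqrt(2)*o^2 - 275*o^2 + 2800*o + 2080*sqrt(2)*o - 2240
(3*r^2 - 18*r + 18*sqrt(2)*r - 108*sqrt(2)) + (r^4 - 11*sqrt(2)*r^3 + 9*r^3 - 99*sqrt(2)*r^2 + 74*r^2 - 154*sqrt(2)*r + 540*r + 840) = r^4 - 11*sqrt(2)*r^3 + 9*r^3 - 99*sqrt(2)*r^2 + 77*r^2 - 136*sqrt(2)*r + 522*r - 108*sqrt(2) + 840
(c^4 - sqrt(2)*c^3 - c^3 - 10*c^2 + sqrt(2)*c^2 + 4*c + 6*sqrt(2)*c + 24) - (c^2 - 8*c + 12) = c^4 - sqrt(2)*c^3 - c^3 - 11*c^2 + sqrt(2)*c^2 + 6*sqrt(2)*c + 12*c + 12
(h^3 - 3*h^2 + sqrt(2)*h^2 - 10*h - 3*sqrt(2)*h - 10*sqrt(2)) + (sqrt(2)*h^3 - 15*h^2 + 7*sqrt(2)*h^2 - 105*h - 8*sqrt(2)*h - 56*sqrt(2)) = h^3 + sqrt(2)*h^3 - 18*h^2 + 8*sqrt(2)*h^2 - 115*h - 11*sqrt(2)*h - 66*sqrt(2)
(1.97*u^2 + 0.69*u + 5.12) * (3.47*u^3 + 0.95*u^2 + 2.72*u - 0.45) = 6.8359*u^5 + 4.2658*u^4 + 23.7803*u^3 + 5.8543*u^2 + 13.6159*u - 2.304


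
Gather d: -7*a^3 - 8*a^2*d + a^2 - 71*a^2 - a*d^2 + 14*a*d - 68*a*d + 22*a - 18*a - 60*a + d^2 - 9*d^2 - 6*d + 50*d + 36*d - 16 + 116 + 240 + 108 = -7*a^3 - 70*a^2 - 56*a + d^2*(-a - 8) + d*(-8*a^2 - 54*a + 80) + 448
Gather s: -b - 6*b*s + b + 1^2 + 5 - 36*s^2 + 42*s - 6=-36*s^2 + s*(42 - 6*b)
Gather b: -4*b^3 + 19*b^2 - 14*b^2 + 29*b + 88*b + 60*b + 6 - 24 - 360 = -4*b^3 + 5*b^2 + 177*b - 378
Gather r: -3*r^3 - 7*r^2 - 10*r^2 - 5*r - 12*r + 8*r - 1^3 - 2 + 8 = -3*r^3 - 17*r^2 - 9*r + 5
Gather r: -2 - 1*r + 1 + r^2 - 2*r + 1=r^2 - 3*r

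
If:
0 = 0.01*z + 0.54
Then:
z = -54.00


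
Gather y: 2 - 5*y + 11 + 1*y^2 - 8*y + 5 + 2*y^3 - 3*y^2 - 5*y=2*y^3 - 2*y^2 - 18*y + 18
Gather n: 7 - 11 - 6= -10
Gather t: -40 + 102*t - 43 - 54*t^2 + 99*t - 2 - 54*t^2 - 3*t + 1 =-108*t^2 + 198*t - 84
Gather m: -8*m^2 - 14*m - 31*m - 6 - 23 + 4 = -8*m^2 - 45*m - 25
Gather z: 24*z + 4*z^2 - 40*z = 4*z^2 - 16*z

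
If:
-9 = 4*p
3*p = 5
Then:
No Solution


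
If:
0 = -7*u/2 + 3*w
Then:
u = 6*w/7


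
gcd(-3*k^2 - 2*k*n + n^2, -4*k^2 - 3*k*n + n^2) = k + n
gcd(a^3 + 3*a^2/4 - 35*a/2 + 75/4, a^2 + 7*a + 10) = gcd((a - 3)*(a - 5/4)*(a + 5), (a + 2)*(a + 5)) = a + 5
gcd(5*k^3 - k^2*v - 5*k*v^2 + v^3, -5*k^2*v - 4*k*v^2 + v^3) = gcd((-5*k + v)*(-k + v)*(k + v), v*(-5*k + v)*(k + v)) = -5*k^2 - 4*k*v + v^2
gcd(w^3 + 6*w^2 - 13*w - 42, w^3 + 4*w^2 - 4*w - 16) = w + 2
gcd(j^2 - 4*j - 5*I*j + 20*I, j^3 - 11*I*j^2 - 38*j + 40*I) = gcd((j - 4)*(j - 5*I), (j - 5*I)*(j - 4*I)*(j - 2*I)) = j - 5*I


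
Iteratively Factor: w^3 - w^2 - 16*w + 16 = (w + 4)*(w^2 - 5*w + 4) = (w - 4)*(w + 4)*(w - 1)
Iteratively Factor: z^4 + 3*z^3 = (z + 3)*(z^3) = z*(z + 3)*(z^2) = z^2*(z + 3)*(z)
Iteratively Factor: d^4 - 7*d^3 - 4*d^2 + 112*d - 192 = (d + 4)*(d^3 - 11*d^2 + 40*d - 48) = (d - 3)*(d + 4)*(d^2 - 8*d + 16) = (d - 4)*(d - 3)*(d + 4)*(d - 4)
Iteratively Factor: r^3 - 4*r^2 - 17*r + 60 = (r - 3)*(r^2 - r - 20) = (r - 5)*(r - 3)*(r + 4)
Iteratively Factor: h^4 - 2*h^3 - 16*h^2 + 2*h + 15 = (h + 1)*(h^3 - 3*h^2 - 13*h + 15) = (h - 5)*(h + 1)*(h^2 + 2*h - 3) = (h - 5)*(h - 1)*(h + 1)*(h + 3)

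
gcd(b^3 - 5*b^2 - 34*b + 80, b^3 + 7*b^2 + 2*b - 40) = b^2 + 3*b - 10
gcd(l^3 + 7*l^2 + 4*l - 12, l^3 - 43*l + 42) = l - 1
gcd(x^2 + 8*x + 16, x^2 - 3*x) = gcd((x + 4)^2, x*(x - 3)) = 1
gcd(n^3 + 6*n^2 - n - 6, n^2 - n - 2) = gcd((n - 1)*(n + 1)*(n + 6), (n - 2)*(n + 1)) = n + 1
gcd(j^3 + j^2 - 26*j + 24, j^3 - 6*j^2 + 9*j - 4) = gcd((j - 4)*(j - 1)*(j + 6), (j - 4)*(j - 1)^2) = j^2 - 5*j + 4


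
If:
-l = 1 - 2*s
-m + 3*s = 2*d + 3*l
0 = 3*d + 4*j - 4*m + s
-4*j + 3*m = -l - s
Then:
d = 4/5 - 7*s/5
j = 3*s/5 + 4/5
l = 2*s - 1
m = 7/5 - s/5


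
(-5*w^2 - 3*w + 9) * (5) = -25*w^2 - 15*w + 45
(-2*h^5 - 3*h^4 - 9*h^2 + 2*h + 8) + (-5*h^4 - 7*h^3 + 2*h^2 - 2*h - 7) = -2*h^5 - 8*h^4 - 7*h^3 - 7*h^2 + 1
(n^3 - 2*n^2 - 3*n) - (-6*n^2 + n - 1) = n^3 + 4*n^2 - 4*n + 1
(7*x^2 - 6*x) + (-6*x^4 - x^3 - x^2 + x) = -6*x^4 - x^3 + 6*x^2 - 5*x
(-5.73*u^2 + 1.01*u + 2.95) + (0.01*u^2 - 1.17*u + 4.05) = -5.72*u^2 - 0.16*u + 7.0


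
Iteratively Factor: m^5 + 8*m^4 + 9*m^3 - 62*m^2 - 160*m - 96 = (m - 3)*(m^4 + 11*m^3 + 42*m^2 + 64*m + 32) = (m - 3)*(m + 4)*(m^3 + 7*m^2 + 14*m + 8) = (m - 3)*(m + 4)^2*(m^2 + 3*m + 2) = (m - 3)*(m + 2)*(m + 4)^2*(m + 1)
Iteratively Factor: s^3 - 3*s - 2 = (s + 1)*(s^2 - s - 2) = (s + 1)^2*(s - 2)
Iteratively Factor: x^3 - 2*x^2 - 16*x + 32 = (x - 4)*(x^2 + 2*x - 8) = (x - 4)*(x + 4)*(x - 2)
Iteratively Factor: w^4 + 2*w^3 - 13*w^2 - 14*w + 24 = (w + 2)*(w^3 - 13*w + 12) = (w - 3)*(w + 2)*(w^2 + 3*w - 4) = (w - 3)*(w + 2)*(w + 4)*(w - 1)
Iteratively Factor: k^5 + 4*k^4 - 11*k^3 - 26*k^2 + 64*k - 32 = (k + 4)*(k^4 - 11*k^2 + 18*k - 8) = (k - 2)*(k + 4)*(k^3 + 2*k^2 - 7*k + 4) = (k - 2)*(k + 4)^2*(k^2 - 2*k + 1) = (k - 2)*(k - 1)*(k + 4)^2*(k - 1)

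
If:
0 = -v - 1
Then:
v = -1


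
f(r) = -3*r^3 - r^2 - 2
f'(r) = -9*r^2 - 2*r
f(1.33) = -10.83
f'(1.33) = -18.58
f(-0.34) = -2.00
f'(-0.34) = -0.36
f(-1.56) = 6.96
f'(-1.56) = -18.78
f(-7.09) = 1016.93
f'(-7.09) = -438.23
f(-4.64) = 276.16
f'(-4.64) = -184.49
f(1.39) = -11.99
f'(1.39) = -20.17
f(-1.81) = 12.51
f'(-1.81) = -25.86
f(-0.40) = -1.97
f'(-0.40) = -0.64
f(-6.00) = 610.00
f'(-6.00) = -312.00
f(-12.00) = 5038.00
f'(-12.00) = -1272.00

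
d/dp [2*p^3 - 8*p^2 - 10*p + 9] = 6*p^2 - 16*p - 10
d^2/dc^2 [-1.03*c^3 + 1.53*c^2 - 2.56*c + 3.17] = 3.06 - 6.18*c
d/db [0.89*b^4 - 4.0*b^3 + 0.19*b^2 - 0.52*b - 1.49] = 3.56*b^3 - 12.0*b^2 + 0.38*b - 0.52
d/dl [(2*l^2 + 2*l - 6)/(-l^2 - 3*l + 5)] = 4*(-l^2 + 2*l - 2)/(l^4 + 6*l^3 - l^2 - 30*l + 25)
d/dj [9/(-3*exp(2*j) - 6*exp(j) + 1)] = 54*(exp(j) + 1)*exp(j)/(3*exp(2*j) + 6*exp(j) - 1)^2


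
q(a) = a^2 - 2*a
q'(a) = 2*a - 2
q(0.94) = -1.00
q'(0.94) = -0.12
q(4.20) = 9.24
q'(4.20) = 6.40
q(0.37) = -0.60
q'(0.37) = -1.26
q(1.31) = -0.90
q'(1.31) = 0.62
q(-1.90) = 7.41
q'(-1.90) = -5.80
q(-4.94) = 34.28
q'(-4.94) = -11.88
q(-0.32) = 0.74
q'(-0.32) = -2.64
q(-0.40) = 0.96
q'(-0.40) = -2.80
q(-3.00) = 15.00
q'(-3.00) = -8.00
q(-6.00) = 48.00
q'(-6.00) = -14.00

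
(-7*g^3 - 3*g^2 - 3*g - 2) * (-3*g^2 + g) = 21*g^5 + 2*g^4 + 6*g^3 + 3*g^2 - 2*g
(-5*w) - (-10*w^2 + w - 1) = 10*w^2 - 6*w + 1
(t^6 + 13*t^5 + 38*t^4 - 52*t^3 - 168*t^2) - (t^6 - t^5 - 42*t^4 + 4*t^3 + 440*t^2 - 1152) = 14*t^5 + 80*t^4 - 56*t^3 - 608*t^2 + 1152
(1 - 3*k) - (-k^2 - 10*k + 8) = k^2 + 7*k - 7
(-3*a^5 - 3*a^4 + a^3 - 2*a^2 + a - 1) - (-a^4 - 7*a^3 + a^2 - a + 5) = -3*a^5 - 2*a^4 + 8*a^3 - 3*a^2 + 2*a - 6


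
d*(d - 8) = d^2 - 8*d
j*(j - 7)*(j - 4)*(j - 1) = j^4 - 12*j^3 + 39*j^2 - 28*j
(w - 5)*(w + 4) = w^2 - w - 20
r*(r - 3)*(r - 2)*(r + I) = r^4 - 5*r^3 + I*r^3 + 6*r^2 - 5*I*r^2 + 6*I*r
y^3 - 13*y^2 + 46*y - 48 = (y - 8)*(y - 3)*(y - 2)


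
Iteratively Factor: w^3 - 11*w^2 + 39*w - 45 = (w - 3)*(w^2 - 8*w + 15) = (w - 5)*(w - 3)*(w - 3)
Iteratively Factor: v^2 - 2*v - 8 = (v - 4)*(v + 2)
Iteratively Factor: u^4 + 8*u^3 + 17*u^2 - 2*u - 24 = (u + 2)*(u^3 + 6*u^2 + 5*u - 12) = (u + 2)*(u + 3)*(u^2 + 3*u - 4) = (u - 1)*(u + 2)*(u + 3)*(u + 4)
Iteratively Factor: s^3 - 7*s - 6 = (s + 1)*(s^2 - s - 6) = (s + 1)*(s + 2)*(s - 3)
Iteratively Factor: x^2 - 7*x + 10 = (x - 5)*(x - 2)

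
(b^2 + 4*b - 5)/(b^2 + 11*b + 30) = (b - 1)/(b + 6)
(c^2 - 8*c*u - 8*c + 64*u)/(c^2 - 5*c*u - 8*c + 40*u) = (-c + 8*u)/(-c + 5*u)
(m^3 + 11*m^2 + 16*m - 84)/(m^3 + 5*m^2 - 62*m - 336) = (m - 2)/(m - 8)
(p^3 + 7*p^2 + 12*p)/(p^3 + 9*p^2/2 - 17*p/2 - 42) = 2*p*(p + 3)/(2*p^2 + p - 21)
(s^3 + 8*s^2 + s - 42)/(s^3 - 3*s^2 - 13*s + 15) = (s^2 + 5*s - 14)/(s^2 - 6*s + 5)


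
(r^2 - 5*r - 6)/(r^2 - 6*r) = (r + 1)/r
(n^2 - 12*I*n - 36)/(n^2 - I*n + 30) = (n - 6*I)/(n + 5*I)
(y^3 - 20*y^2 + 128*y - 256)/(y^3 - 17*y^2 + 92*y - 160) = (y - 8)/(y - 5)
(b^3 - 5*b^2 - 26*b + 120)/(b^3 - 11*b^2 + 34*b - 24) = (b + 5)/(b - 1)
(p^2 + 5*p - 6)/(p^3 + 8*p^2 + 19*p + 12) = (p^2 + 5*p - 6)/(p^3 + 8*p^2 + 19*p + 12)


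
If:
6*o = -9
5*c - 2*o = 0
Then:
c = -3/5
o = -3/2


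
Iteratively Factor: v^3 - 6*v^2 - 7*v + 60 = (v - 5)*(v^2 - v - 12) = (v - 5)*(v - 4)*(v + 3)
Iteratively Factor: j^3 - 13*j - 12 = (j + 1)*(j^2 - j - 12) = (j + 1)*(j + 3)*(j - 4)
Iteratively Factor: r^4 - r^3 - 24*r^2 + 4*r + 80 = (r - 5)*(r^3 + 4*r^2 - 4*r - 16) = (r - 5)*(r + 2)*(r^2 + 2*r - 8) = (r - 5)*(r - 2)*(r + 2)*(r + 4)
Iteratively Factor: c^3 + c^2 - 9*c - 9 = (c - 3)*(c^2 + 4*c + 3) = (c - 3)*(c + 1)*(c + 3)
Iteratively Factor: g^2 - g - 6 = (g - 3)*(g + 2)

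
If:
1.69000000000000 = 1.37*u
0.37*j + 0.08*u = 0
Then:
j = -0.27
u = 1.23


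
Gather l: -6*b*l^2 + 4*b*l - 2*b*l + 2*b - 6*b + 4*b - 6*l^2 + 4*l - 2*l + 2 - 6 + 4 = l^2*(-6*b - 6) + l*(2*b + 2)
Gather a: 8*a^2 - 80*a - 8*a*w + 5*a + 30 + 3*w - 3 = 8*a^2 + a*(-8*w - 75) + 3*w + 27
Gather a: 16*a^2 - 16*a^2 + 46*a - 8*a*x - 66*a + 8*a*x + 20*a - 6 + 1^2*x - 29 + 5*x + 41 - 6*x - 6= 0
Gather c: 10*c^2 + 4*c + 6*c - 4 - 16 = 10*c^2 + 10*c - 20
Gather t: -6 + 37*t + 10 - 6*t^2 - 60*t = -6*t^2 - 23*t + 4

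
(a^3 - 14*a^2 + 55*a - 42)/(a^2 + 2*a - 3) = (a^2 - 13*a + 42)/(a + 3)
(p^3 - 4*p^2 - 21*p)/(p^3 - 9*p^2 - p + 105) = p/(p - 5)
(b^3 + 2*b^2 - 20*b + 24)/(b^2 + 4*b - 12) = b - 2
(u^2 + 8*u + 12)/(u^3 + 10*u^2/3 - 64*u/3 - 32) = 3*(u + 2)/(3*u^2 - 8*u - 16)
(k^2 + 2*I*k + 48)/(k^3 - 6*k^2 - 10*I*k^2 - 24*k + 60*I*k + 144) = (k + 8*I)/(k^2 + k*(-6 - 4*I) + 24*I)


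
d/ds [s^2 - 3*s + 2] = 2*s - 3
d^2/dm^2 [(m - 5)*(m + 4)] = 2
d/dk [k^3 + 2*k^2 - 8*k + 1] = 3*k^2 + 4*k - 8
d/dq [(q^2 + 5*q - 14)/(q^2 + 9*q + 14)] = 4/(q^2 + 4*q + 4)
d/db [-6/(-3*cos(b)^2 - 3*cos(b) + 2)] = 18*(2*cos(b) + 1)*sin(b)/(3*cos(b)^2 + 3*cos(b) - 2)^2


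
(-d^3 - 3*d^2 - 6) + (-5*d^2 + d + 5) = -d^3 - 8*d^2 + d - 1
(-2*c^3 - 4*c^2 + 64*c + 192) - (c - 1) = -2*c^3 - 4*c^2 + 63*c + 193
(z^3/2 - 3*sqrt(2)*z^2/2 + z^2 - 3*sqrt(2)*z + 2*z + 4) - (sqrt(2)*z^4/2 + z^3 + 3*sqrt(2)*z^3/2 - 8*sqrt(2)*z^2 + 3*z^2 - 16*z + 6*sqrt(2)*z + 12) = -sqrt(2)*z^4/2 - 3*sqrt(2)*z^3/2 - z^3/2 - 2*z^2 + 13*sqrt(2)*z^2/2 - 9*sqrt(2)*z + 18*z - 8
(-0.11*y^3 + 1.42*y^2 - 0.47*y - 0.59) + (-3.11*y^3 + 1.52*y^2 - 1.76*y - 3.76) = -3.22*y^3 + 2.94*y^2 - 2.23*y - 4.35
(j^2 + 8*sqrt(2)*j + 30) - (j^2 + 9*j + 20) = -9*j + 8*sqrt(2)*j + 10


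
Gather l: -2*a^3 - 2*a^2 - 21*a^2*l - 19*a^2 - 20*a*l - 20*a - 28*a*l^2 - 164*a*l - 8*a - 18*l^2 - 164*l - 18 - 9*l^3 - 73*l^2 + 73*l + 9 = -2*a^3 - 21*a^2 - 28*a - 9*l^3 + l^2*(-28*a - 91) + l*(-21*a^2 - 184*a - 91) - 9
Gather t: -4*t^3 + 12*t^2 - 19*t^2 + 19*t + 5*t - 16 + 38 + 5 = -4*t^3 - 7*t^2 + 24*t + 27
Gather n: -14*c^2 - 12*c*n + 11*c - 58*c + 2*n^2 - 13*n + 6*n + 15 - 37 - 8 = -14*c^2 - 47*c + 2*n^2 + n*(-12*c - 7) - 30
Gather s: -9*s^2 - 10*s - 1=-9*s^2 - 10*s - 1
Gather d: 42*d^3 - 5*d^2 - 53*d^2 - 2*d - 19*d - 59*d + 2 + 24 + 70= 42*d^3 - 58*d^2 - 80*d + 96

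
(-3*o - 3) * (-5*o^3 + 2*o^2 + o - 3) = 15*o^4 + 9*o^3 - 9*o^2 + 6*o + 9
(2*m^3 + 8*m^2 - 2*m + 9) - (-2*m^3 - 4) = 4*m^3 + 8*m^2 - 2*m + 13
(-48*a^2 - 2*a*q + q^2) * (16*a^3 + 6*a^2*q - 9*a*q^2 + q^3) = -768*a^5 - 320*a^4*q + 436*a^3*q^2 - 24*a^2*q^3 - 11*a*q^4 + q^5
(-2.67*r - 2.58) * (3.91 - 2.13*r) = 5.6871*r^2 - 4.9443*r - 10.0878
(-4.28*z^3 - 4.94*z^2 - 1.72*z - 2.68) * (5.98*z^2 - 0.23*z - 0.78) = -25.5944*z^5 - 28.5568*z^4 - 5.811*z^3 - 11.7776*z^2 + 1.958*z + 2.0904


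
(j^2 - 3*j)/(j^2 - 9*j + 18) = j/(j - 6)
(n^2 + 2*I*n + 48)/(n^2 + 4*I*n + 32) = (n - 6*I)/(n - 4*I)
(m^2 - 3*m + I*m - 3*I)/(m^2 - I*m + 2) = (m - 3)/(m - 2*I)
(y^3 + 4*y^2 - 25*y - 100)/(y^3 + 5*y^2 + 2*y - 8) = (y^2 - 25)/(y^2 + y - 2)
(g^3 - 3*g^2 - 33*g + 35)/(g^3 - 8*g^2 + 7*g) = (g + 5)/g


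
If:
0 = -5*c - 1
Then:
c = -1/5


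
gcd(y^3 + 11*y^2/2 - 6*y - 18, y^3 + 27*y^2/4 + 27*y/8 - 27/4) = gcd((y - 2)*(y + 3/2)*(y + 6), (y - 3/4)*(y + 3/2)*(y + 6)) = y^2 + 15*y/2 + 9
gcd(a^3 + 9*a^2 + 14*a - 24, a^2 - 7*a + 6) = a - 1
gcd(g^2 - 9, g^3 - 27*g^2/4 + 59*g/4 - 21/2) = g - 3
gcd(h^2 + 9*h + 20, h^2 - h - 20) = h + 4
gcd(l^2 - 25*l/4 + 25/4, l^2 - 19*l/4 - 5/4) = l - 5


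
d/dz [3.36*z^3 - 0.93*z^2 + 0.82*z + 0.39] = 10.08*z^2 - 1.86*z + 0.82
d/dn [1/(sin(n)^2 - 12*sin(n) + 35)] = 2*(6 - sin(n))*cos(n)/(sin(n)^2 - 12*sin(n) + 35)^2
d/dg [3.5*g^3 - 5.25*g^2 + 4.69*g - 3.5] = 10.5*g^2 - 10.5*g + 4.69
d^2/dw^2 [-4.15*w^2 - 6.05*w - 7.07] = -8.30000000000000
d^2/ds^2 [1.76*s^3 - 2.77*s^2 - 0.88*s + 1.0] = 10.56*s - 5.54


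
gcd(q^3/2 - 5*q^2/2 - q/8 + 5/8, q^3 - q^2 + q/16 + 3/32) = q - 1/2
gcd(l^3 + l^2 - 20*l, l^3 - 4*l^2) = l^2 - 4*l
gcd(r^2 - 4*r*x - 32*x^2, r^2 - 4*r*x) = 1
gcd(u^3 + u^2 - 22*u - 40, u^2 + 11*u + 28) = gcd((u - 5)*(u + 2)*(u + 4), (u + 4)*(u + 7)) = u + 4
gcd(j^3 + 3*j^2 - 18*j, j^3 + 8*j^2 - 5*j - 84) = j - 3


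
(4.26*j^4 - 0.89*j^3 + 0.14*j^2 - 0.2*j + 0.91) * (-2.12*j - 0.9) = -9.0312*j^5 - 1.9472*j^4 + 0.5042*j^3 + 0.298*j^2 - 1.7492*j - 0.819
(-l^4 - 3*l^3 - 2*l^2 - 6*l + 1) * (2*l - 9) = -2*l^5 + 3*l^4 + 23*l^3 + 6*l^2 + 56*l - 9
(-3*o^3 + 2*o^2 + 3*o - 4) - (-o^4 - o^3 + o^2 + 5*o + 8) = o^4 - 2*o^3 + o^2 - 2*o - 12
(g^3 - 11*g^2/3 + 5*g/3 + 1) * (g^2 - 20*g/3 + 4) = g^5 - 31*g^4/3 + 271*g^3/9 - 223*g^2/9 + 4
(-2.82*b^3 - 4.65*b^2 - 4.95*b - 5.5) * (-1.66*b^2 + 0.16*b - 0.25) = 4.6812*b^5 + 7.2678*b^4 + 8.178*b^3 + 9.5005*b^2 + 0.3575*b + 1.375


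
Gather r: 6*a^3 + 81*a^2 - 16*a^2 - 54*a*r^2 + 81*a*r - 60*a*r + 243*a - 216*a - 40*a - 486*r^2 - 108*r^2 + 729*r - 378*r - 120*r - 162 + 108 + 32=6*a^3 + 65*a^2 - 13*a + r^2*(-54*a - 594) + r*(21*a + 231) - 22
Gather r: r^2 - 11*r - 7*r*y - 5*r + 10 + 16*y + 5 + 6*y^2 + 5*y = r^2 + r*(-7*y - 16) + 6*y^2 + 21*y + 15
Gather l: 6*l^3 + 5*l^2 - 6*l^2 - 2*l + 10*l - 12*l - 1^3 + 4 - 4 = 6*l^3 - l^2 - 4*l - 1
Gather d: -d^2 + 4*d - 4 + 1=-d^2 + 4*d - 3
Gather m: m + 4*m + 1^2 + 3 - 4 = 5*m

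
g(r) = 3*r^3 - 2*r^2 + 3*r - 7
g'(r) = 9*r^2 - 4*r + 3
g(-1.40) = -23.35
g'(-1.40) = 26.24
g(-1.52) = -26.72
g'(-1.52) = 29.87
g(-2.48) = -72.50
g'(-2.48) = 68.27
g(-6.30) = -855.42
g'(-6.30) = 385.41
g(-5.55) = -598.12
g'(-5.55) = 302.42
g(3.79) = 138.96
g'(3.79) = 117.12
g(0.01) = -6.97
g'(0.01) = 2.96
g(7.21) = 1035.08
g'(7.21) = 442.02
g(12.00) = 4925.00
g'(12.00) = 1251.00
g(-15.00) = -10627.00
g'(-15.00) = 2088.00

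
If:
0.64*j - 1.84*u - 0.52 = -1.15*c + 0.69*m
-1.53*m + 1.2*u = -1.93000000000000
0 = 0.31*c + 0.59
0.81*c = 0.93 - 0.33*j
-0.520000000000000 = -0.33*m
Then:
No Solution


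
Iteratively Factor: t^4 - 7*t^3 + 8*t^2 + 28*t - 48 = (t - 2)*(t^3 - 5*t^2 - 2*t + 24) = (t - 4)*(t - 2)*(t^2 - t - 6) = (t - 4)*(t - 3)*(t - 2)*(t + 2)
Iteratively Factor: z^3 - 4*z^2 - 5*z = (z)*(z^2 - 4*z - 5) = z*(z + 1)*(z - 5)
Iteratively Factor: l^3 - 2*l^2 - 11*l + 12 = (l - 1)*(l^2 - l - 12) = (l - 4)*(l - 1)*(l + 3)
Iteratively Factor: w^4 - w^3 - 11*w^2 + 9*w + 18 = (w - 2)*(w^3 + w^2 - 9*w - 9) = (w - 2)*(w + 1)*(w^2 - 9) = (w - 2)*(w + 1)*(w + 3)*(w - 3)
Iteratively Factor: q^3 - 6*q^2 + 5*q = (q - 1)*(q^2 - 5*q) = q*(q - 1)*(q - 5)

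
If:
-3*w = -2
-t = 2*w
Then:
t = -4/3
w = 2/3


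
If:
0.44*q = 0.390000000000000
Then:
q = 0.89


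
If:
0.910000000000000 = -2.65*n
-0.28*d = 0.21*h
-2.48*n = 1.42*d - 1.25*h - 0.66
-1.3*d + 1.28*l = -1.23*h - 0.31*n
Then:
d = 0.49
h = -0.65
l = 1.21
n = -0.34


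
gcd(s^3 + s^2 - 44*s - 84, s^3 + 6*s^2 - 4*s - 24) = s^2 + 8*s + 12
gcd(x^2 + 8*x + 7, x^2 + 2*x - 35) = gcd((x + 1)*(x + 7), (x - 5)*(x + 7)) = x + 7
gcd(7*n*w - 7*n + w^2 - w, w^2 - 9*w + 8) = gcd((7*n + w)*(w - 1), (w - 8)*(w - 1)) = w - 1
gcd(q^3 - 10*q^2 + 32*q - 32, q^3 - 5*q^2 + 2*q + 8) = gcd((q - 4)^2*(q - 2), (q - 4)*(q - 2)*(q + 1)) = q^2 - 6*q + 8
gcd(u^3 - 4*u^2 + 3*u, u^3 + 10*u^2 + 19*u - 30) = u - 1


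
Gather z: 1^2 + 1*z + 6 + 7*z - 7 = 8*z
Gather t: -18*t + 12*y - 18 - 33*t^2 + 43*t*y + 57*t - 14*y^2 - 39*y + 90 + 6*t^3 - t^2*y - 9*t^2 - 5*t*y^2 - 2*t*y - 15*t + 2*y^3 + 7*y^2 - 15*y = 6*t^3 + t^2*(-y - 42) + t*(-5*y^2 + 41*y + 24) + 2*y^3 - 7*y^2 - 42*y + 72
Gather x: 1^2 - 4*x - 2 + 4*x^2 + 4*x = 4*x^2 - 1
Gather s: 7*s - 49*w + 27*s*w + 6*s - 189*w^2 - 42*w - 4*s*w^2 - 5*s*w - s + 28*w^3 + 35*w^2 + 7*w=s*(-4*w^2 + 22*w + 12) + 28*w^3 - 154*w^2 - 84*w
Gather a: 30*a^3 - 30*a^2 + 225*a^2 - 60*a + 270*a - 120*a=30*a^3 + 195*a^2 + 90*a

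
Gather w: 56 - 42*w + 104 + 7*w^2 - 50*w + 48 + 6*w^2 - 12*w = 13*w^2 - 104*w + 208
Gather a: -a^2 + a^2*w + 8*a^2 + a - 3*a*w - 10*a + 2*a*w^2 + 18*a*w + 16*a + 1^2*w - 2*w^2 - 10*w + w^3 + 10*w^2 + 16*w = a^2*(w + 7) + a*(2*w^2 + 15*w + 7) + w^3 + 8*w^2 + 7*w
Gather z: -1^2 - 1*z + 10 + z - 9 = 0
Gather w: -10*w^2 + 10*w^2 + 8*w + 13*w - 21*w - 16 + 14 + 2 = 0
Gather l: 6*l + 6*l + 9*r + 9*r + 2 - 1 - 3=12*l + 18*r - 2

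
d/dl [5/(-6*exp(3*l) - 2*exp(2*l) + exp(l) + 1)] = (90*exp(2*l) + 20*exp(l) - 5)*exp(l)/(6*exp(3*l) + 2*exp(2*l) - exp(l) - 1)^2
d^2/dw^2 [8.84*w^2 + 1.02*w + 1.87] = 17.6800000000000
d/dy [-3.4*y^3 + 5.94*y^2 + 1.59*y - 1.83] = -10.2*y^2 + 11.88*y + 1.59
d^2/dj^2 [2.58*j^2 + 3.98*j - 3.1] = 5.16000000000000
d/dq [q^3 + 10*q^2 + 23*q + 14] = 3*q^2 + 20*q + 23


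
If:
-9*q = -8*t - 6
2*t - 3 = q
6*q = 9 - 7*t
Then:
No Solution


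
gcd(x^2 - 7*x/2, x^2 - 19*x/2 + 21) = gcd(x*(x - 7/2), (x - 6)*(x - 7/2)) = x - 7/2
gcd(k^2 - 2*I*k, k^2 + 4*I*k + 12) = k - 2*I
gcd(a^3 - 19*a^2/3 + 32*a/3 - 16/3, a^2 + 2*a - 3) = a - 1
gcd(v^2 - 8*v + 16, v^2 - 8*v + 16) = v^2 - 8*v + 16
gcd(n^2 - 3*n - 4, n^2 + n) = n + 1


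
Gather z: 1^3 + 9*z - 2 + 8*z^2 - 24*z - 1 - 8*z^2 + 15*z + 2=0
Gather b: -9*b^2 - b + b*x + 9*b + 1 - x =-9*b^2 + b*(x + 8) - x + 1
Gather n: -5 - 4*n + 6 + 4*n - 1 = 0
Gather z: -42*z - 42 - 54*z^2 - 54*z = -54*z^2 - 96*z - 42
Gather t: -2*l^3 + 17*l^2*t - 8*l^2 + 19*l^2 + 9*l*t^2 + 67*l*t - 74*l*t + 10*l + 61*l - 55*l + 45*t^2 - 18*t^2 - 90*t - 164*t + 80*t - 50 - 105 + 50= -2*l^3 + 11*l^2 + 16*l + t^2*(9*l + 27) + t*(17*l^2 - 7*l - 174) - 105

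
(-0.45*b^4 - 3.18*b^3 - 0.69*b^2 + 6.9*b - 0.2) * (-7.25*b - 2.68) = 3.2625*b^5 + 24.261*b^4 + 13.5249*b^3 - 48.1758*b^2 - 17.042*b + 0.536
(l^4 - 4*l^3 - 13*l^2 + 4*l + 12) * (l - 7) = l^5 - 11*l^4 + 15*l^3 + 95*l^2 - 16*l - 84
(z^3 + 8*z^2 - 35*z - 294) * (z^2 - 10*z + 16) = z^5 - 2*z^4 - 99*z^3 + 184*z^2 + 2380*z - 4704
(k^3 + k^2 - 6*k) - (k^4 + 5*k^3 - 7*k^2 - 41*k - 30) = -k^4 - 4*k^3 + 8*k^2 + 35*k + 30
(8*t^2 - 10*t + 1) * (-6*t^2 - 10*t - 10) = -48*t^4 - 20*t^3 + 14*t^2 + 90*t - 10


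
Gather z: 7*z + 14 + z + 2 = 8*z + 16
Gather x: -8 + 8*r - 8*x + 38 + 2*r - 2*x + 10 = 10*r - 10*x + 40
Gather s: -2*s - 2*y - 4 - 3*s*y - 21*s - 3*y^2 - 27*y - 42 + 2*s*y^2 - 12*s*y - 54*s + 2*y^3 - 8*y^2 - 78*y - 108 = s*(2*y^2 - 15*y - 77) + 2*y^3 - 11*y^2 - 107*y - 154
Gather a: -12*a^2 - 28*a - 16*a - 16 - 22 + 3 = -12*a^2 - 44*a - 35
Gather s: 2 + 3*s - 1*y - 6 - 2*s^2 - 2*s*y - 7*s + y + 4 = -2*s^2 + s*(-2*y - 4)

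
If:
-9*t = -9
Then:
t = 1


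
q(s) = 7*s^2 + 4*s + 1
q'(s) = 14*s + 4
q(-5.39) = 182.80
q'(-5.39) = -71.46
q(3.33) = 91.94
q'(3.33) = 50.62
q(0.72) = 7.51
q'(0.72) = 14.08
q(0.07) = 1.31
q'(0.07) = 4.98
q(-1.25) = 6.94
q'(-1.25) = -13.50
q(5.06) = 200.47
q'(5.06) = 74.84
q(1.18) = 15.47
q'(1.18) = 20.52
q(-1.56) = 11.80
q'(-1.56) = -17.84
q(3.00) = 76.00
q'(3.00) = 46.00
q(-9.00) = 532.00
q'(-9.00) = -122.00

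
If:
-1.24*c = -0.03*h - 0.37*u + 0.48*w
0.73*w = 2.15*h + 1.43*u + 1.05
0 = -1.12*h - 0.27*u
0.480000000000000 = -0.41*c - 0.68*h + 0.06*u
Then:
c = -0.72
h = -0.20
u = 0.83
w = 2.48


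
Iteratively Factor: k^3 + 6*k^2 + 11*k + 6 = (k + 3)*(k^2 + 3*k + 2) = (k + 2)*(k + 3)*(k + 1)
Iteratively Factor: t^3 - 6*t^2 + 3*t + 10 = (t - 2)*(t^2 - 4*t - 5) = (t - 5)*(t - 2)*(t + 1)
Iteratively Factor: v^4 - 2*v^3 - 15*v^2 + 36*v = (v - 3)*(v^3 + v^2 - 12*v) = v*(v - 3)*(v^2 + v - 12) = v*(v - 3)*(v + 4)*(v - 3)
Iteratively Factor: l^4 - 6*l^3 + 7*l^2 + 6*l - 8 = (l + 1)*(l^3 - 7*l^2 + 14*l - 8) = (l - 1)*(l + 1)*(l^2 - 6*l + 8) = (l - 4)*(l - 1)*(l + 1)*(l - 2)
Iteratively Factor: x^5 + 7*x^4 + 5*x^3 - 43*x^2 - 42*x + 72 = (x - 1)*(x^4 + 8*x^3 + 13*x^2 - 30*x - 72) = (x - 1)*(x + 3)*(x^3 + 5*x^2 - 2*x - 24) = (x - 1)*(x + 3)*(x + 4)*(x^2 + x - 6) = (x - 1)*(x + 3)^2*(x + 4)*(x - 2)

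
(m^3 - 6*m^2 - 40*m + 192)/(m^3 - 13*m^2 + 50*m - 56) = (m^2 - 2*m - 48)/(m^2 - 9*m + 14)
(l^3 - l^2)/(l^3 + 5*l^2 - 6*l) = l/(l + 6)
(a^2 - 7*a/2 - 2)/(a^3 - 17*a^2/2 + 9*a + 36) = (2*a + 1)/(2*a^2 - 9*a - 18)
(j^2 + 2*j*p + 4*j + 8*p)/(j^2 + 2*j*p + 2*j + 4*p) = (j + 4)/(j + 2)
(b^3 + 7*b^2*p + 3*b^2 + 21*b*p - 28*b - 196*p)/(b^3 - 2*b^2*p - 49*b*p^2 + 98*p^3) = (b^2 + 3*b - 28)/(b^2 - 9*b*p + 14*p^2)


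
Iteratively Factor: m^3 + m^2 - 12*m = (m + 4)*(m^2 - 3*m) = m*(m + 4)*(m - 3)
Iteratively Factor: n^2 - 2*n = (n - 2)*(n)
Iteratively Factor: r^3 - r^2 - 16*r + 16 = (r + 4)*(r^2 - 5*r + 4) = (r - 1)*(r + 4)*(r - 4)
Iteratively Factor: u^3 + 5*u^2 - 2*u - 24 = (u + 4)*(u^2 + u - 6) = (u - 2)*(u + 4)*(u + 3)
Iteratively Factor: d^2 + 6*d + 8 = (d + 2)*(d + 4)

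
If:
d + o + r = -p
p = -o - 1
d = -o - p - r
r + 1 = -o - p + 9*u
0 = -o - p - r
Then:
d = 0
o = -p - 1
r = 1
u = 1/9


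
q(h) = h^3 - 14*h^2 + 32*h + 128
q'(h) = 3*h^2 - 28*h + 32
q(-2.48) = -52.72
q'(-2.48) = 119.89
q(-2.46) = -50.33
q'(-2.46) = 119.03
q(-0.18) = 121.78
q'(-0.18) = 37.14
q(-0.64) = 101.52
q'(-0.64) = 51.15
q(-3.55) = -206.77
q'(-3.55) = 169.21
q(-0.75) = 95.70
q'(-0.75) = 54.69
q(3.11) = 122.19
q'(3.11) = -26.06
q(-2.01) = -1.00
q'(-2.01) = 100.40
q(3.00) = 125.00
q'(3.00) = -25.00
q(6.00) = 32.00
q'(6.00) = -28.00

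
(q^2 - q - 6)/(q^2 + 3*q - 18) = (q + 2)/(q + 6)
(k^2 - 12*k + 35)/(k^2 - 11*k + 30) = (k - 7)/(k - 6)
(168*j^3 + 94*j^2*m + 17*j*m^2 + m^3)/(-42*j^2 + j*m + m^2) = (-24*j^2 - 10*j*m - m^2)/(6*j - m)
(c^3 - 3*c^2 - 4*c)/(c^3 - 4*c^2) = (c + 1)/c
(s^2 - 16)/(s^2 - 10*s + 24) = (s + 4)/(s - 6)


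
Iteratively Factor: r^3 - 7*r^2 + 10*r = (r - 2)*(r^2 - 5*r) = r*(r - 2)*(r - 5)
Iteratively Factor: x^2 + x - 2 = (x - 1)*(x + 2)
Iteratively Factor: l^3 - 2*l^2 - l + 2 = (l + 1)*(l^2 - 3*l + 2) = (l - 1)*(l + 1)*(l - 2)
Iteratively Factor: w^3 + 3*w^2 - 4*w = (w + 4)*(w^2 - w) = (w - 1)*(w + 4)*(w)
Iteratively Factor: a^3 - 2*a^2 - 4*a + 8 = (a + 2)*(a^2 - 4*a + 4) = (a - 2)*(a + 2)*(a - 2)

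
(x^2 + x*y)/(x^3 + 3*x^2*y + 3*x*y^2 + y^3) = x/(x^2 + 2*x*y + y^2)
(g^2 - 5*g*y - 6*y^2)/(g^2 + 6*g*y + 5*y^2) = (g - 6*y)/(g + 5*y)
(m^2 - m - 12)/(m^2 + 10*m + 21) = (m - 4)/(m + 7)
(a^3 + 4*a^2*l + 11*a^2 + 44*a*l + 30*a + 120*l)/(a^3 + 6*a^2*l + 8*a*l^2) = (a^2 + 11*a + 30)/(a*(a + 2*l))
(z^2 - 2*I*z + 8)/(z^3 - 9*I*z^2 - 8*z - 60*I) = (z - 4*I)/(z^2 - 11*I*z - 30)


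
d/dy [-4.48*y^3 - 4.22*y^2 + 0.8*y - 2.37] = -13.44*y^2 - 8.44*y + 0.8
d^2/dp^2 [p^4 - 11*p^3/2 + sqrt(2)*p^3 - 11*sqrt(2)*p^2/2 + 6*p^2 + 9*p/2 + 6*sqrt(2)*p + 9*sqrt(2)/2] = 12*p^2 - 33*p + 6*sqrt(2)*p - 11*sqrt(2) + 12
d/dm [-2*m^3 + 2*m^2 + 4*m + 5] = -6*m^2 + 4*m + 4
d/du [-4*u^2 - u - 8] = -8*u - 1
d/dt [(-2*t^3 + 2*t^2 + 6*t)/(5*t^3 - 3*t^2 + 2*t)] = 2*(-2*t^2 - 34*t + 11)/(25*t^4 - 30*t^3 + 29*t^2 - 12*t + 4)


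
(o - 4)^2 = o^2 - 8*o + 16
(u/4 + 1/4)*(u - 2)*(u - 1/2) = u^3/4 - 3*u^2/8 - 3*u/8 + 1/4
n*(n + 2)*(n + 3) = n^3 + 5*n^2 + 6*n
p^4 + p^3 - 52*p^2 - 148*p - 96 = (p - 8)*(p + 1)*(p + 2)*(p + 6)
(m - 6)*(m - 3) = m^2 - 9*m + 18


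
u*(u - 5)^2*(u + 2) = u^4 - 8*u^3 + 5*u^2 + 50*u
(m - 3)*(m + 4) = m^2 + m - 12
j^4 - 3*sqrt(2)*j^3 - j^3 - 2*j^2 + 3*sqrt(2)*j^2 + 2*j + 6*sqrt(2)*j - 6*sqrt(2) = (j - 1)*(j - 3*sqrt(2))*(j - sqrt(2))*(j + sqrt(2))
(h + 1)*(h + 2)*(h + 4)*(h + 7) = h^4 + 14*h^3 + 63*h^2 + 106*h + 56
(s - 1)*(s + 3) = s^2 + 2*s - 3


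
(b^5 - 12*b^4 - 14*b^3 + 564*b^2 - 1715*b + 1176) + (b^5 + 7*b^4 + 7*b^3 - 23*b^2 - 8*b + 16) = 2*b^5 - 5*b^4 - 7*b^3 + 541*b^2 - 1723*b + 1192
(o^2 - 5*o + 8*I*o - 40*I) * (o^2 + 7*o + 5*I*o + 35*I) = o^4 + 2*o^3 + 13*I*o^3 - 75*o^2 + 26*I*o^2 - 80*o - 455*I*o + 1400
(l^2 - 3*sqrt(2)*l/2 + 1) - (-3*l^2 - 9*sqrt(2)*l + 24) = 4*l^2 + 15*sqrt(2)*l/2 - 23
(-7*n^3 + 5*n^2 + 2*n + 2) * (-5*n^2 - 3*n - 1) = 35*n^5 - 4*n^4 - 18*n^3 - 21*n^2 - 8*n - 2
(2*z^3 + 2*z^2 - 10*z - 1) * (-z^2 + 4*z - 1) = -2*z^5 + 6*z^4 + 16*z^3 - 41*z^2 + 6*z + 1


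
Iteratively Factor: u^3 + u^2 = (u)*(u^2 + u) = u*(u + 1)*(u)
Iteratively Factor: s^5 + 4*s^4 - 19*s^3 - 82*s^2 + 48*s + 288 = (s + 3)*(s^4 + s^3 - 22*s^2 - 16*s + 96) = (s - 4)*(s + 3)*(s^3 + 5*s^2 - 2*s - 24) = (s - 4)*(s + 3)*(s + 4)*(s^2 + s - 6) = (s - 4)*(s - 2)*(s + 3)*(s + 4)*(s + 3)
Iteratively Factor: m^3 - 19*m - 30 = (m + 3)*(m^2 - 3*m - 10) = (m + 2)*(m + 3)*(m - 5)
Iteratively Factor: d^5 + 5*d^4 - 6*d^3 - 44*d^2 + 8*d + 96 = (d - 2)*(d^4 + 7*d^3 + 8*d^2 - 28*d - 48) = (d - 2)*(d + 2)*(d^3 + 5*d^2 - 2*d - 24) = (d - 2)*(d + 2)*(d + 4)*(d^2 + d - 6) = (d - 2)*(d + 2)*(d + 3)*(d + 4)*(d - 2)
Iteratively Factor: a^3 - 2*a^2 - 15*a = (a + 3)*(a^2 - 5*a) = (a - 5)*(a + 3)*(a)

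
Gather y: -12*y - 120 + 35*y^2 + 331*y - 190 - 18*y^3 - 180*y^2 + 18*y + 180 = -18*y^3 - 145*y^2 + 337*y - 130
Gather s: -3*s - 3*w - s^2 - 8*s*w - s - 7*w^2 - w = -s^2 + s*(-8*w - 4) - 7*w^2 - 4*w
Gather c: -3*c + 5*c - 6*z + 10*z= 2*c + 4*z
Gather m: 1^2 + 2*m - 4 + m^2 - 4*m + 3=m^2 - 2*m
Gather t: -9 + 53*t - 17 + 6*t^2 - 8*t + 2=6*t^2 + 45*t - 24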